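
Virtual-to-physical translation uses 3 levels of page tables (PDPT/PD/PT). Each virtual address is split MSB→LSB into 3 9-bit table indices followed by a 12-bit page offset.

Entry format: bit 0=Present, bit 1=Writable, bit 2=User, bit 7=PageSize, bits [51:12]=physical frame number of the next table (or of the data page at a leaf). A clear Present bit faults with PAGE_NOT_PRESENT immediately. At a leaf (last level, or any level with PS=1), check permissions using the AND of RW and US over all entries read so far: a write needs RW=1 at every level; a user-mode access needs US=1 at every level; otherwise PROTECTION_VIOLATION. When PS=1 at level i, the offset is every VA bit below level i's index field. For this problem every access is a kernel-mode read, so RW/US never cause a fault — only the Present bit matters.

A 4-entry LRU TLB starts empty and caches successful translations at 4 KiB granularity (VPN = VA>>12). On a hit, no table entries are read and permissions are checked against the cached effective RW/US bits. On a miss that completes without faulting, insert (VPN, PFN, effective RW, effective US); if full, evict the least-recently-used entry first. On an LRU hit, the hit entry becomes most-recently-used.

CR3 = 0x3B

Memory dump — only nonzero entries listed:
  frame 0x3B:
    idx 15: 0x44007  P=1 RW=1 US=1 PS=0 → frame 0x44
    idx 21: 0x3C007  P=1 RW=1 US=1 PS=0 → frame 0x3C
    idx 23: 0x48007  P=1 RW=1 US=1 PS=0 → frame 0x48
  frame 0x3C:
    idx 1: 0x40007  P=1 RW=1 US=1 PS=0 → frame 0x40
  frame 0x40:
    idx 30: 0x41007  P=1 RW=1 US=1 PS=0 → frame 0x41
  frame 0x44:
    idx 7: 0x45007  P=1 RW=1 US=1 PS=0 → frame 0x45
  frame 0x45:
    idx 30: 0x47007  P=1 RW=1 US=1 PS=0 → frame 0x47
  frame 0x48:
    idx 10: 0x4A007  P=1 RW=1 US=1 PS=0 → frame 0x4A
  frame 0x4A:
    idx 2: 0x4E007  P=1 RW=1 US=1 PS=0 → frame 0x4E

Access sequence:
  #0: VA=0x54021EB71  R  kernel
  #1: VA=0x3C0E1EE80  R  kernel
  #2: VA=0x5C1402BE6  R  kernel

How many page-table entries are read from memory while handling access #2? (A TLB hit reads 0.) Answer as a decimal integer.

Walk each access:
#0 VA=0x54021EB71 (r,kernel):
  [0] read 0x3B idx=21: raw=0x3C007 flags P=1 W=1 U=1 S=0
  [1] read 0x3C idx=1: raw=0x40007 flags P=1 W=1 U=1 S=0
  [2] read 0x40 idx=30: raw=0x41007 flags P=1 W=1 U=1 S=0
  ✓ 0x41B71  — 3 lookups
#1 VA=0x3C0E1EE80 (r,kernel):
  [0] read 0x3B idx=15: raw=0x44007 flags P=1 W=1 U=1 S=0
  [1] read 0x44 idx=7: raw=0x45007 flags P=1 W=1 U=1 S=0
  [2] read 0x45 idx=30: raw=0x47007 flags P=1 W=1 U=1 S=0
  ✓ 0x47E80  — 3 lookups
#2 VA=0x5C1402BE6 (r,kernel):
  [0] read 0x3B idx=23: raw=0x48007 flags P=1 W=1 U=1 S=0
  [1] read 0x48 idx=10: raw=0x4A007 flags P=1 W=1 U=1 S=0
  [2] read 0x4A idx=2: raw=0x4E007 flags P=1 W=1 U=1 S=0
  ✓ 0x4EBE6  — 3 lookups

Entries read for #2: 3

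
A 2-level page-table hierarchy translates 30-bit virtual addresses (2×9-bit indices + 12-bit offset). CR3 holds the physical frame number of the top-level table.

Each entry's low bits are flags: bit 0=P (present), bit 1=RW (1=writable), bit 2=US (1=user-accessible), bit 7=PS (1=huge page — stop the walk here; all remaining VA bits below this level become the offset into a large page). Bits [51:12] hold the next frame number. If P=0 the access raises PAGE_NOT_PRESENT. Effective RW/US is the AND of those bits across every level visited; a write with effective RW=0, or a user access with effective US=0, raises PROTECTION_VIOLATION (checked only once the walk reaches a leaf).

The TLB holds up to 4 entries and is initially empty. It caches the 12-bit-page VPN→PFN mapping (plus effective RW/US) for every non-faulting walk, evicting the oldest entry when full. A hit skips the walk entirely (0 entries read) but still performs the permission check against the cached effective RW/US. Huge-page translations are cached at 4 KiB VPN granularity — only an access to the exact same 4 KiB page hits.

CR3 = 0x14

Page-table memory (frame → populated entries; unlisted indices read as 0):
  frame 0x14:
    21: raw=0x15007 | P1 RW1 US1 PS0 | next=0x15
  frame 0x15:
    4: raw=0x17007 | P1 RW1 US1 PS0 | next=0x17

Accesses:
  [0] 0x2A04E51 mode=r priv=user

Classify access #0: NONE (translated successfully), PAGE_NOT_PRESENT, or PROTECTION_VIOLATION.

Trace:
#0 VA=0x2A04E51 (r,user):
  lvl0: tbl 0x14, slot 21 ⇒ 0x15007 (P1/RW1/US1/PS0)
  lvl1: tbl 0x15, slot 4 ⇒ 0x17007 (P1/RW1/US1/PS0)
  → PA=0x17E51  (2 entries read)

Access #0 fault: NONE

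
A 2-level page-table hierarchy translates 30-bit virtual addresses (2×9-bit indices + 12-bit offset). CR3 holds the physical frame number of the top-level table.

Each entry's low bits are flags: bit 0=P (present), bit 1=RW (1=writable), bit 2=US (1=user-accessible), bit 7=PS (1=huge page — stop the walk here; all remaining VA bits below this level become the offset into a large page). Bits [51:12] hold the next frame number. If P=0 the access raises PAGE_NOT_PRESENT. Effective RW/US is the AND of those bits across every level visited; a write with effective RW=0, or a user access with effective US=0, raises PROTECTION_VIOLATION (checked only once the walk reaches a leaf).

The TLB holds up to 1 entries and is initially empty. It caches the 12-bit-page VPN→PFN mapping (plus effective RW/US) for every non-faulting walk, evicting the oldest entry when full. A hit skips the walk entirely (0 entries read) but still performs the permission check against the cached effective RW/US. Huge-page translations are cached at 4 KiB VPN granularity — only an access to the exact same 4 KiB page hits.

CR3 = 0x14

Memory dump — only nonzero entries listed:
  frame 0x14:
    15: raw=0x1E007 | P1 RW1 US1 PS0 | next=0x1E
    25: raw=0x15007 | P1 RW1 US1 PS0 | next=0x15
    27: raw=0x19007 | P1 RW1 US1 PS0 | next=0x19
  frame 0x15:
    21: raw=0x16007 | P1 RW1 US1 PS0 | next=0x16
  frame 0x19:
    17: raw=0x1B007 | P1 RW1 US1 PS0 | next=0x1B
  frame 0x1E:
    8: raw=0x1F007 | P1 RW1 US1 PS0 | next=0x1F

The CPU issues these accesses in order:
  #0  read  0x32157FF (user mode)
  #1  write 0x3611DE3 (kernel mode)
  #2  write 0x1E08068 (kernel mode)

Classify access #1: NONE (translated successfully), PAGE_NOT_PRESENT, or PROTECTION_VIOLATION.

Walk each access:
#0 VA=0x32157FF (r,user):
  L0 @0x14[25] → 0x15007  P=1,RW=1,US=1,PS=0
  L1 @0x15[21] → 0x16007  P=1,RW=1,US=1,PS=0
  → PA=0x167FF  (2 entries read)
#1 VA=0x3611DE3 (w,kernel):
  L0 @0x14[27] → 0x19007  P=1,RW=1,US=1,PS=0
  L1 @0x19[17] → 0x1B007  P=1,RW=1,US=1,PS=0
  → PA=0x1BDE3  (2 entries read)
#2 VA=0x1E08068 (w,kernel):
  L0 @0x14[15] → 0x1E007  P=1,RW=1,US=1,PS=0
  L1 @0x1E[8] → 0x1F007  P=1,RW=1,US=1,PS=0
  → PA=0x1F068  (2 entries read)

Access #1 fault: NONE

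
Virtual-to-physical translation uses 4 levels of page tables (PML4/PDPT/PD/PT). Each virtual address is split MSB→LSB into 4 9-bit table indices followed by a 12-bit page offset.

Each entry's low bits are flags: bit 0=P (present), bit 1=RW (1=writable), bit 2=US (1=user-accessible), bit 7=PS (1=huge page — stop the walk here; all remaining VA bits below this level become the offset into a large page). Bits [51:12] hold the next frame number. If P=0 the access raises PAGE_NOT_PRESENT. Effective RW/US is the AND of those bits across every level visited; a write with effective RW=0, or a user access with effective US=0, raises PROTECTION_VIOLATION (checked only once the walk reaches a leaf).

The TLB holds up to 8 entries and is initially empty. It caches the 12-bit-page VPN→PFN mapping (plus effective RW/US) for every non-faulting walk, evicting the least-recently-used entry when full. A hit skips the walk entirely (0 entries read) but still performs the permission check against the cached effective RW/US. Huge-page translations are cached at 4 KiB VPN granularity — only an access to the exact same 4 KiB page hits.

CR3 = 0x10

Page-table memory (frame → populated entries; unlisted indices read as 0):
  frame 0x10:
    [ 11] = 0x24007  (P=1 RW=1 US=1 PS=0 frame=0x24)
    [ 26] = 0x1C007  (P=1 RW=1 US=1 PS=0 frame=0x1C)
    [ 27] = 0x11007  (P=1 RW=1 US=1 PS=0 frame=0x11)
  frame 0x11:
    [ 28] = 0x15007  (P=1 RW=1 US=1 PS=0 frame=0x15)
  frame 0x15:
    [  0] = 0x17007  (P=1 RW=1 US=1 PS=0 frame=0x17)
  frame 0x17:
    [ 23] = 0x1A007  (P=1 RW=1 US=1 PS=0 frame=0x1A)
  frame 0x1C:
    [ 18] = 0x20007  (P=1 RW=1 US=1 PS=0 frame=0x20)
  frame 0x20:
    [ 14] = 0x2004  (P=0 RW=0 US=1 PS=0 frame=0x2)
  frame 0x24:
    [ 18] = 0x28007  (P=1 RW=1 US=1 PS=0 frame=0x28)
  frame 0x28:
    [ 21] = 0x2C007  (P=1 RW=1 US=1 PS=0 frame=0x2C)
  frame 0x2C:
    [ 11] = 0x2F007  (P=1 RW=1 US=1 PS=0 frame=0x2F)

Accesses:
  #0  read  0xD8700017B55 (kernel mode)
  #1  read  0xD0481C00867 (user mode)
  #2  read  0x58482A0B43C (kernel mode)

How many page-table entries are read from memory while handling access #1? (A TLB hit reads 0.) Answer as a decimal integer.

Trace:
#0 VA=0xD8700017B55 (r,kernel):
  [0] read 0x10 idx=27: raw=0x11007 flags P=1 W=1 U=1 S=0
  [1] read 0x11 idx=28: raw=0x15007 flags P=1 W=1 U=1 S=0
  [2] read 0x15 idx=0: raw=0x17007 flags P=1 W=1 U=1 S=0
  [3] read 0x17 idx=23: raw=0x1A007 flags P=1 W=1 U=1 S=0
  → PA=0x1AB55  (4 entries read)
#1 VA=0xD0481C00867 (r,user):
  [0] read 0x10 idx=26: raw=0x1C007 flags P=1 W=1 U=1 S=0
  [1] read 0x1C idx=18: raw=0x20007 flags P=1 W=1 U=1 S=0
  [2] read 0x20 idx=14: raw=0x2004 flags P=0 W=0 U=1 S=0
  ⇒ fault: PAGE_NOT_PRESENT  — 3 lookups
#2 VA=0x58482A0B43C (r,kernel):
  [0] read 0x10 idx=11: raw=0x24007 flags P=1 W=1 U=1 S=0
  [1] read 0x24 idx=18: raw=0x28007 flags P=1 W=1 U=1 S=0
  [2] read 0x28 idx=21: raw=0x2C007 flags P=1 W=1 U=1 S=0
  [3] read 0x2C idx=11: raw=0x2F007 flags P=1 W=1 U=1 S=0
  → PA=0x2F43C  (4 entries read)

Entries read for #1: 3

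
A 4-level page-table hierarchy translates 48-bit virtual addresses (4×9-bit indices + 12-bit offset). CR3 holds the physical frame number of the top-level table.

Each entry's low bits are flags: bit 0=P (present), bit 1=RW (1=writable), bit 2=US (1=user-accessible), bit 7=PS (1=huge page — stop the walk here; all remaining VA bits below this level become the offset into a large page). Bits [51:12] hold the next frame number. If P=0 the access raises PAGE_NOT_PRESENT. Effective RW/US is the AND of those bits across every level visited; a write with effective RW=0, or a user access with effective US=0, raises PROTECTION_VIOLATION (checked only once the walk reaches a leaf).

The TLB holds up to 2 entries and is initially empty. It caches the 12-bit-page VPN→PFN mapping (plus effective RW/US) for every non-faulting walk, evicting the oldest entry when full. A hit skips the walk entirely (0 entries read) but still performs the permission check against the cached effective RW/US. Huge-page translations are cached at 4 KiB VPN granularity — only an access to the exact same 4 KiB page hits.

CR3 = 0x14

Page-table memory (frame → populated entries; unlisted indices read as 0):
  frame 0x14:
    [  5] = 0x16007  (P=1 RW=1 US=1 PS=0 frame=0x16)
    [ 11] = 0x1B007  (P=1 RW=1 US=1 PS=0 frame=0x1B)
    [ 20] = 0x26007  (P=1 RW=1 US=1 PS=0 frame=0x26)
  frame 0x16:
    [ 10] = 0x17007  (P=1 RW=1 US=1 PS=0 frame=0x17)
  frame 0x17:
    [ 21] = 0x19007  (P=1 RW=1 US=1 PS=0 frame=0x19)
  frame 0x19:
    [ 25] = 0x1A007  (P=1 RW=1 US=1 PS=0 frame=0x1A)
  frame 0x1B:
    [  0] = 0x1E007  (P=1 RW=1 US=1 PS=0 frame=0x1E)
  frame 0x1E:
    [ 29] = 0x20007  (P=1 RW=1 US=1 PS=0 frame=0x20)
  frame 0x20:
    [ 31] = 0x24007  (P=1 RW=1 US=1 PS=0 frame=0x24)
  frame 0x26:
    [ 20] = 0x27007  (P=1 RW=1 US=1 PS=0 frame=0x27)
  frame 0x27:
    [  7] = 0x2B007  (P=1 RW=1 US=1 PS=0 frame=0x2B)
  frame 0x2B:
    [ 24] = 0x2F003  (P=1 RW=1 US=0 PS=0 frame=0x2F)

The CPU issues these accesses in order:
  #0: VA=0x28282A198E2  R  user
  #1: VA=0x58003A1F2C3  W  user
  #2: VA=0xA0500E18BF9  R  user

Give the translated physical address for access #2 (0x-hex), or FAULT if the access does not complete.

Walk each access:
#0 VA=0x28282A198E2 (r,user):
  lvl0: tbl 0x14, slot 5 ⇒ 0x16007 (P1/RW1/US1/PS0)
  lvl1: tbl 0x16, slot 10 ⇒ 0x17007 (P1/RW1/US1/PS0)
  lvl2: tbl 0x17, slot 21 ⇒ 0x19007 (P1/RW1/US1/PS0)
  lvl3: tbl 0x19, slot 25 ⇒ 0x1A007 (P1/RW1/US1/PS0)
  → PA=0x1A8E2  (4 entries read)
#1 VA=0x58003A1F2C3 (w,user):
  lvl0: tbl 0x14, slot 11 ⇒ 0x1B007 (P1/RW1/US1/PS0)
  lvl1: tbl 0x1B, slot 0 ⇒ 0x1E007 (P1/RW1/US1/PS0)
  lvl2: tbl 0x1E, slot 29 ⇒ 0x20007 (P1/RW1/US1/PS0)
  lvl3: tbl 0x20, slot 31 ⇒ 0x24007 (P1/RW1/US1/PS0)
  → PA=0x242C3  (4 entries read)
#2 VA=0xA0500E18BF9 (r,user):
  lvl0: tbl 0x14, slot 20 ⇒ 0x26007 (P1/RW1/US1/PS0)
  lvl1: tbl 0x26, slot 20 ⇒ 0x27007 (P1/RW1/US1/PS0)
  lvl2: tbl 0x27, slot 7 ⇒ 0x2B007 (P1/RW1/US1/PS0)
  lvl3: tbl 0x2B, slot 24 ⇒ 0x2F003 (P1/RW1/US0/PS0)
  ⇒ fault: PROTECTION_VIOLATION  — 4 lookups

Access #2 PA: FAULT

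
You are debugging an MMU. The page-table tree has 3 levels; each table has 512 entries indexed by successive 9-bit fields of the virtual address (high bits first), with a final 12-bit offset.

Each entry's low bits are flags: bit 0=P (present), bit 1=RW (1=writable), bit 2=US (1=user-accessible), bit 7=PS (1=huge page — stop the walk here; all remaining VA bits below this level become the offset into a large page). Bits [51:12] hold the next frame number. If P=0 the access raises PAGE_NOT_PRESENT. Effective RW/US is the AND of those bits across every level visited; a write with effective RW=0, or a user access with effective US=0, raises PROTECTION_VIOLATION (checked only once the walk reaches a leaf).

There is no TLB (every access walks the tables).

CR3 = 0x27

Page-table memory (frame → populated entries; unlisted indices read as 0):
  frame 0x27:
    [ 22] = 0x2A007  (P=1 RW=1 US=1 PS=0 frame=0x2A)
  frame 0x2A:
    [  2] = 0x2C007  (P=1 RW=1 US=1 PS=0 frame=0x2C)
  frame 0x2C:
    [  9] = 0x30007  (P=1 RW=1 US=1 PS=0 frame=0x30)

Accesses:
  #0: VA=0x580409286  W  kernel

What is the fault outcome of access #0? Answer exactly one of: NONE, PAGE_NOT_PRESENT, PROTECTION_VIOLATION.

Per-access translation:
#0 VA=0x580409286 (w,kernel):
  L0 @0x27[22] → 0x2A007  P=1,RW=1,US=1,PS=0
  L1 @0x2A[2] → 0x2C007  P=1,RW=1,US=1,PS=0
  L2 @0x2C[9] → 0x30007  P=1,RW=1,US=1,PS=0
  → PA=0x30286  (3 entries read)

Access #0 fault: NONE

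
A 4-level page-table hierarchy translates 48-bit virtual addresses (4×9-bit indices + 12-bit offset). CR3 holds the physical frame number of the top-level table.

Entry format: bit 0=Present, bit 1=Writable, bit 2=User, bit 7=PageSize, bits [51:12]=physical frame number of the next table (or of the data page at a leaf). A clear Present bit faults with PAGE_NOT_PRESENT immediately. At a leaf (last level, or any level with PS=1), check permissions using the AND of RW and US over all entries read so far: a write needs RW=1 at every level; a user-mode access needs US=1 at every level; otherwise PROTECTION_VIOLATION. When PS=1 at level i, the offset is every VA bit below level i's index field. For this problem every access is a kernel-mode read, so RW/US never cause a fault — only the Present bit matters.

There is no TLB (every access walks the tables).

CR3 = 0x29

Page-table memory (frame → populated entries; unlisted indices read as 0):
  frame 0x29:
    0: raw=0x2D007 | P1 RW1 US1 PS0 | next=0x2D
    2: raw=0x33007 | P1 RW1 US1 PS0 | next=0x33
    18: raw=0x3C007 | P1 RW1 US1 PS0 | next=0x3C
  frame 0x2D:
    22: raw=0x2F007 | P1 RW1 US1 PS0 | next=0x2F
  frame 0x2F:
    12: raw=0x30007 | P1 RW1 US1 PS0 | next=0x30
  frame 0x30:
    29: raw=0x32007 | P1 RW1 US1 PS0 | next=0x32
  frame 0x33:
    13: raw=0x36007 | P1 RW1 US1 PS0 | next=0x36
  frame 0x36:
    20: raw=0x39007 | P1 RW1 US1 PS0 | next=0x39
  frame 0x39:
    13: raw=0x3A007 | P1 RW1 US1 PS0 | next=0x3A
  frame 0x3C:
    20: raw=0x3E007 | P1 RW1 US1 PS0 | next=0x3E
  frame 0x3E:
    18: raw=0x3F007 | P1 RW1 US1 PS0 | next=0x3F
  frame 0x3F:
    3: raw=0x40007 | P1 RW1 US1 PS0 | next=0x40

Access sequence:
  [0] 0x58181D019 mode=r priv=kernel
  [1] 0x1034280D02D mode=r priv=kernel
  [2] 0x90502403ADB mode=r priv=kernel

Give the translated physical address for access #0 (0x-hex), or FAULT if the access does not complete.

Walk each access:
#0 VA=0x58181D019 (r,kernel):
  L0: frame=0x29 idx=0 entry=0x2D007 [P=1 RW=1 US=1 PS=0]
  L1: frame=0x2D idx=22 entry=0x2F007 [P=1 RW=1 US=1 PS=0]
  L2: frame=0x2F idx=12 entry=0x30007 [P=1 RW=1 US=1 PS=0]
  L3: frame=0x30 idx=29 entry=0x32007 [P=1 RW=1 US=1 PS=0]
  ⇒ phys 0x32019  [4 reads]
#1 VA=0x1034280D02D (r,kernel):
  L0: frame=0x29 idx=2 entry=0x33007 [P=1 RW=1 US=1 PS=0]
  L1: frame=0x33 idx=13 entry=0x36007 [P=1 RW=1 US=1 PS=0]
  L2: frame=0x36 idx=20 entry=0x39007 [P=1 RW=1 US=1 PS=0]
  L3: frame=0x39 idx=13 entry=0x3A007 [P=1 RW=1 US=1 PS=0]
  ⇒ phys 0x3A02D  [4 reads]
#2 VA=0x90502403ADB (r,kernel):
  L0: frame=0x29 idx=18 entry=0x3C007 [P=1 RW=1 US=1 PS=0]
  L1: frame=0x3C idx=20 entry=0x3E007 [P=1 RW=1 US=1 PS=0]
  L2: frame=0x3E idx=18 entry=0x3F007 [P=1 RW=1 US=1 PS=0]
  L3: frame=0x3F idx=3 entry=0x40007 [P=1 RW=1 US=1 PS=0]
  ⇒ phys 0x40ADB  [4 reads]

Access #0 PA: 0x32019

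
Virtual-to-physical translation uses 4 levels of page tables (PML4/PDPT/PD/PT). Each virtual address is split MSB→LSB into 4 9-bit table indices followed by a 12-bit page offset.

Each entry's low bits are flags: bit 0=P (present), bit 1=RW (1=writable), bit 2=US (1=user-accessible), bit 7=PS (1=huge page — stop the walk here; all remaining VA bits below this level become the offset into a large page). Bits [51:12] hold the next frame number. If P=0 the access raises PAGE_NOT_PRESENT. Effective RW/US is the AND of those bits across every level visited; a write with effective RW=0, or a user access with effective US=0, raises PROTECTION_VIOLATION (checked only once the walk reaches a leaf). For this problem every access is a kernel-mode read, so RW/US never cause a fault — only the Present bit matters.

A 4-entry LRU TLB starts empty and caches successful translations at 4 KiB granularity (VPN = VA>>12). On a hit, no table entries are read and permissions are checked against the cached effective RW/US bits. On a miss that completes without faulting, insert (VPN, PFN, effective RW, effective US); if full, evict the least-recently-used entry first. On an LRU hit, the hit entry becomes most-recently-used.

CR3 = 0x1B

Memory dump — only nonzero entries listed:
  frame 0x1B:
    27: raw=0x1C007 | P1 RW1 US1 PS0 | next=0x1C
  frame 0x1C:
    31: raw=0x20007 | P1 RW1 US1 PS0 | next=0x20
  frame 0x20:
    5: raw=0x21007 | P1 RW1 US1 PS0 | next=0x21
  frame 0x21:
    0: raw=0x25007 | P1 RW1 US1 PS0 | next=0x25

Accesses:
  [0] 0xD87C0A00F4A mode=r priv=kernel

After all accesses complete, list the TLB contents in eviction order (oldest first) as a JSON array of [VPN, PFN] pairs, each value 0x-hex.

Per-access translation:
#0 VA=0xD87C0A00F4A (r,kernel):
  L0: frame=0x1B idx=27 entry=0x1C007 [P=1 RW=1 US=1 PS=0]
  L1: frame=0x1C idx=31 entry=0x20007 [P=1 RW=1 US=1 PS=0]
  L2: frame=0x20 idx=5 entry=0x21007 [P=1 RW=1 US=1 PS=0]
  L3: frame=0x21 idx=0 entry=0x25007 [P=1 RW=1 US=1 PS=0]
  ⇒ phys 0x25F4A  [4 reads]

TLB: [["0xD87C0A00", "0x25"]]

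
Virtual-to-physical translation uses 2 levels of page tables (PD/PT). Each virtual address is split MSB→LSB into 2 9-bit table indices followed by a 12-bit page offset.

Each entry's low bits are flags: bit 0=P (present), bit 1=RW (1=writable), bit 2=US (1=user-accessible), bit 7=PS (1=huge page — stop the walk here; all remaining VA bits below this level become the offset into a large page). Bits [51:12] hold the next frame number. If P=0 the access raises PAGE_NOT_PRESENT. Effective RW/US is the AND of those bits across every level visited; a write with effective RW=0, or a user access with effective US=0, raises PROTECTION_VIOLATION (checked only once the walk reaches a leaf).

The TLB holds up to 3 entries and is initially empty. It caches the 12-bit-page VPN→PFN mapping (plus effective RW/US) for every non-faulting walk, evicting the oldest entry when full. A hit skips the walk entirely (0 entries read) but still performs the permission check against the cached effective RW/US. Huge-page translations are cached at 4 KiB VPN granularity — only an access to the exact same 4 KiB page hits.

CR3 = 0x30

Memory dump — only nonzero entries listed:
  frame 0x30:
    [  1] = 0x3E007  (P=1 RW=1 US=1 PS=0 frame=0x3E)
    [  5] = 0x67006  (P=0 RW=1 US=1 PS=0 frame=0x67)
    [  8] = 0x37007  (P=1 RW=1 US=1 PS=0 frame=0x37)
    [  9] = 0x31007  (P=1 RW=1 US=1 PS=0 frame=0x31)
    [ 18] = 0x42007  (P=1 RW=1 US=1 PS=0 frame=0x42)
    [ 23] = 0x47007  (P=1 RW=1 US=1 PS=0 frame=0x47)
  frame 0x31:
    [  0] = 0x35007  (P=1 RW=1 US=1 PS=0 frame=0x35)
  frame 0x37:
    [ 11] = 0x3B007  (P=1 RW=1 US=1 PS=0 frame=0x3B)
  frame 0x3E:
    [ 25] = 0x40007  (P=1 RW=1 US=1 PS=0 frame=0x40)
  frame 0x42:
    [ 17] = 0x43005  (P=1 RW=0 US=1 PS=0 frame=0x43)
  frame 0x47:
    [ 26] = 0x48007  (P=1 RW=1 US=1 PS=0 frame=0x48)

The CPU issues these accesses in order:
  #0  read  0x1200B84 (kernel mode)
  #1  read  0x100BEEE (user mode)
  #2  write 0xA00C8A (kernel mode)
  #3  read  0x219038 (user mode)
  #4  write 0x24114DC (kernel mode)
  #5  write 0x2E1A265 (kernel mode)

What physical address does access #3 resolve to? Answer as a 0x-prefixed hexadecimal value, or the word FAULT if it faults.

Walk each access:
#0 VA=0x1200B84 (r,kernel):
  lvl0: tbl 0x30, slot 9 ⇒ 0x31007 (P1/RW1/US1/PS0)
  lvl1: tbl 0x31, slot 0 ⇒ 0x35007 (P1/RW1/US1/PS0)
  → PA=0x35B84  (2 entries read)
#1 VA=0x100BEEE (r,user):
  lvl0: tbl 0x30, slot 8 ⇒ 0x37007 (P1/RW1/US1/PS0)
  lvl1: tbl 0x37, slot 11 ⇒ 0x3B007 (P1/RW1/US1/PS0)
  → PA=0x3BEEE  (2 entries read)
#2 VA=0xA00C8A (w,kernel):
  lvl0: tbl 0x30, slot 5 ⇒ 0x67006 (P0/RW1/US1/PS0)
  ✗ PAGE_NOT_PRESENT  [1 reads]
#3 VA=0x219038 (r,user):
  lvl0: tbl 0x30, slot 1 ⇒ 0x3E007 (P1/RW1/US1/PS0)
  lvl1: tbl 0x3E, slot 25 ⇒ 0x40007 (P1/RW1/US1/PS0)
  → PA=0x40038  (2 entries read)
#4 VA=0x24114DC (w,kernel):
  lvl0: tbl 0x30, slot 18 ⇒ 0x42007 (P1/RW1/US1/PS0)
  lvl1: tbl 0x42, slot 17 ⇒ 0x43005 (P1/RW0/US1/PS0)
  ✗ PROTECTION_VIOLATION  [2 reads]
#5 VA=0x2E1A265 (w,kernel):
  lvl0: tbl 0x30, slot 23 ⇒ 0x47007 (P1/RW1/US1/PS0)
  lvl1: tbl 0x47, slot 26 ⇒ 0x48007 (P1/RW1/US1/PS0)
  → PA=0x48265  (2 entries read)

Access #3 PA: 0x40038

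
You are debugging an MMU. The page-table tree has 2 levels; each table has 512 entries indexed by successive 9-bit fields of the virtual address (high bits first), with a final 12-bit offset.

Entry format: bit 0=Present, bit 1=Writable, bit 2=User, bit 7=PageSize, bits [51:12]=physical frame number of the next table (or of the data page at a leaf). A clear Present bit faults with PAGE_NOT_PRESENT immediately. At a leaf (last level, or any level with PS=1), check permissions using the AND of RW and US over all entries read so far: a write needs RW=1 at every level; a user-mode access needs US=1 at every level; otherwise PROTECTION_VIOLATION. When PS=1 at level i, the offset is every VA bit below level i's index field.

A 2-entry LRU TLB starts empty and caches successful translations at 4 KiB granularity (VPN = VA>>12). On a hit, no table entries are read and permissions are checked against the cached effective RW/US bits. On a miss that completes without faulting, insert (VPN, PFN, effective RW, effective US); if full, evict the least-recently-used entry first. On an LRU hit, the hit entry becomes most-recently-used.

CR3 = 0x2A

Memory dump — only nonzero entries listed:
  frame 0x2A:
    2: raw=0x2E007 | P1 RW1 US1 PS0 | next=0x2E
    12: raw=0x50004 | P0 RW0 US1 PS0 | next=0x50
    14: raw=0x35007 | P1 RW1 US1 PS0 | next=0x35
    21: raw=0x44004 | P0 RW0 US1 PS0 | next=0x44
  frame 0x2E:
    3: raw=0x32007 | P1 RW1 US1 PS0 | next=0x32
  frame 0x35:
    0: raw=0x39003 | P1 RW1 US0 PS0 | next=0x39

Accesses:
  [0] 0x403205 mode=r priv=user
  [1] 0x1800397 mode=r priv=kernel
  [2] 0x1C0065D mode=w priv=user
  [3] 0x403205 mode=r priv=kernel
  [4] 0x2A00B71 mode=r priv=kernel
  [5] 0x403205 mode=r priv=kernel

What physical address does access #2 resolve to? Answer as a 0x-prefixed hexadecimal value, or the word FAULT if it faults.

Trace:
#0 VA=0x403205 (r,user):
  [0] read 0x2A idx=2: raw=0x2E007 flags P=1 W=1 U=1 S=0
  [1] read 0x2E idx=3: raw=0x32007 flags P=1 W=1 U=1 S=0
  ⇒ phys 0x32205  [2 reads]
#1 VA=0x1800397 (r,kernel):
  [0] read 0x2A idx=12: raw=0x50004 flags P=0 W=0 U=1 S=0
  ⇒ fault: PAGE_NOT_PRESENT  — 1 lookups
#2 VA=0x1C0065D (w,user):
  [0] read 0x2A idx=14: raw=0x35007 flags P=1 W=1 U=1 S=0
  [1] read 0x35 idx=0: raw=0x39003 flags P=1 W=1 U=0 S=0
  ⇒ fault: PROTECTION_VIOLATION  — 2 lookups
#3 VA=0x403205 (r,kernel):
  TLB hit vpn=0x403 → PA=0x32205
#4 VA=0x2A00B71 (r,kernel):
  [0] read 0x2A idx=21: raw=0x44004 flags P=0 W=0 U=1 S=0
  ⇒ fault: PAGE_NOT_PRESENT  — 1 lookups
#5 VA=0x403205 (r,kernel):
  TLB hit vpn=0x403 → PA=0x32205

Access #2 PA: FAULT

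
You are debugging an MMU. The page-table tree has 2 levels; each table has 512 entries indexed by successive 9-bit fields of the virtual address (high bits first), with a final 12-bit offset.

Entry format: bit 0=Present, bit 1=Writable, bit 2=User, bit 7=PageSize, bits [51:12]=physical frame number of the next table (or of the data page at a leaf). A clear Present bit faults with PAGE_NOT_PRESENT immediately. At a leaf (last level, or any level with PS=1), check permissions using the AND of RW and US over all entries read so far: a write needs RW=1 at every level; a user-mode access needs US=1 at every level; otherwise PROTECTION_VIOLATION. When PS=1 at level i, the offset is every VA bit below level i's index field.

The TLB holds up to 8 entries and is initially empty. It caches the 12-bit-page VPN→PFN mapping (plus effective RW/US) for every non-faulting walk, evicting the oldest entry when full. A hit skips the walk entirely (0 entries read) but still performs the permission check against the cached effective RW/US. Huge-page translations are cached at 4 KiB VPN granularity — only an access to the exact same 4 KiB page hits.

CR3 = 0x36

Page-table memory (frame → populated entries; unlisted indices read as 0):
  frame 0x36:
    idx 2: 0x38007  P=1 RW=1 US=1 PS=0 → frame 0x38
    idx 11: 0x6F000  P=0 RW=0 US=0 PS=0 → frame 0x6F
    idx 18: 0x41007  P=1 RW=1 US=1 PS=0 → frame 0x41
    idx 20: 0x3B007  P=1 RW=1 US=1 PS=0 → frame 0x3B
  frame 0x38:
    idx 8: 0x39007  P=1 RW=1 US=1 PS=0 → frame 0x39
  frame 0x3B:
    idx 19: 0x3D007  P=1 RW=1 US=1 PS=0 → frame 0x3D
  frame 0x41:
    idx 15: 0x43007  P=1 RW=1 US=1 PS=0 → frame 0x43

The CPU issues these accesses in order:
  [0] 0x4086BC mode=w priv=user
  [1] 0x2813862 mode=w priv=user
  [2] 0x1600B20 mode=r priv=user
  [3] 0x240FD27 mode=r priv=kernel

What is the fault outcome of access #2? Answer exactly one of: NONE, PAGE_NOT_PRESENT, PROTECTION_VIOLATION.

Per-access translation:
#0 VA=0x4086BC (w,user):
  lvl0: tbl 0x36, slot 2 ⇒ 0x38007 (P1/RW1/US1/PS0)
  lvl1: tbl 0x38, slot 8 ⇒ 0x39007 (P1/RW1/US1/PS0)
  ⇒ phys 0x396BC  [2 reads]
#1 VA=0x2813862 (w,user):
  lvl0: tbl 0x36, slot 20 ⇒ 0x3B007 (P1/RW1/US1/PS0)
  lvl1: tbl 0x3B, slot 19 ⇒ 0x3D007 (P1/RW1/US1/PS0)
  ⇒ phys 0x3D862  [2 reads]
#2 VA=0x1600B20 (r,user):
  lvl0: tbl 0x36, slot 11 ⇒ 0x6F000 (P0/RW0/US0/PS0)
  ✗ PAGE_NOT_PRESENT  [1 reads]
#3 VA=0x240FD27 (r,kernel):
  lvl0: tbl 0x36, slot 18 ⇒ 0x41007 (P1/RW1/US1/PS0)
  lvl1: tbl 0x41, slot 15 ⇒ 0x43007 (P1/RW1/US1/PS0)
  ⇒ phys 0x43D27  [2 reads]

Access #2 fault: PAGE_NOT_PRESENT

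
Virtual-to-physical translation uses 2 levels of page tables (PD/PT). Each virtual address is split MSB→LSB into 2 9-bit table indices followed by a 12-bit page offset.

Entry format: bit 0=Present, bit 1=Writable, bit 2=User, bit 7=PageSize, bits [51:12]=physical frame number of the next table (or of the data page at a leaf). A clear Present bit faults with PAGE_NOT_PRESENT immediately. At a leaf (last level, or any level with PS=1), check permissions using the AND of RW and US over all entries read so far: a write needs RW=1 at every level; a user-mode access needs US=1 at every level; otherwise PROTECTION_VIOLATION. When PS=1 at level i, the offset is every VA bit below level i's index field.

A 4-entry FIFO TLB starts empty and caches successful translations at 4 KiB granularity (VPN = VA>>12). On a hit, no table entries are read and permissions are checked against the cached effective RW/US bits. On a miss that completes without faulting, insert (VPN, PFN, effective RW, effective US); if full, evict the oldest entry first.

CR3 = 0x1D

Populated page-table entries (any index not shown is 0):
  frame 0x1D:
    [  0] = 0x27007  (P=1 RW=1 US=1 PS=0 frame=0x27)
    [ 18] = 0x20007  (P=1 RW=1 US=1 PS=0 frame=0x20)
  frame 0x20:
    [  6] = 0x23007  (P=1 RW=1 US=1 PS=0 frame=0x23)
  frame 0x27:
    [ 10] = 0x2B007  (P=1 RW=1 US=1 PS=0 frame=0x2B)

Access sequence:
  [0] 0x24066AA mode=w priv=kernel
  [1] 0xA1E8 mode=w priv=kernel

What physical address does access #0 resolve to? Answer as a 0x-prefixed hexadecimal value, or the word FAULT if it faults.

Walk each access:
#0 VA=0x24066AA (w,kernel):
  L0 @0x1D[18] → 0x20007  P=1,RW=1,US=1,PS=0
  L1 @0x20[6] → 0x23007  P=1,RW=1,US=1,PS=0
  ✓ 0x236AA  — 2 lookups
#1 VA=0xA1E8 (w,kernel):
  L0 @0x1D[0] → 0x27007  P=1,RW=1,US=1,PS=0
  L1 @0x27[10] → 0x2B007  P=1,RW=1,US=1,PS=0
  ✓ 0x2B1E8  — 2 lookups

Access #0 PA: 0x236AA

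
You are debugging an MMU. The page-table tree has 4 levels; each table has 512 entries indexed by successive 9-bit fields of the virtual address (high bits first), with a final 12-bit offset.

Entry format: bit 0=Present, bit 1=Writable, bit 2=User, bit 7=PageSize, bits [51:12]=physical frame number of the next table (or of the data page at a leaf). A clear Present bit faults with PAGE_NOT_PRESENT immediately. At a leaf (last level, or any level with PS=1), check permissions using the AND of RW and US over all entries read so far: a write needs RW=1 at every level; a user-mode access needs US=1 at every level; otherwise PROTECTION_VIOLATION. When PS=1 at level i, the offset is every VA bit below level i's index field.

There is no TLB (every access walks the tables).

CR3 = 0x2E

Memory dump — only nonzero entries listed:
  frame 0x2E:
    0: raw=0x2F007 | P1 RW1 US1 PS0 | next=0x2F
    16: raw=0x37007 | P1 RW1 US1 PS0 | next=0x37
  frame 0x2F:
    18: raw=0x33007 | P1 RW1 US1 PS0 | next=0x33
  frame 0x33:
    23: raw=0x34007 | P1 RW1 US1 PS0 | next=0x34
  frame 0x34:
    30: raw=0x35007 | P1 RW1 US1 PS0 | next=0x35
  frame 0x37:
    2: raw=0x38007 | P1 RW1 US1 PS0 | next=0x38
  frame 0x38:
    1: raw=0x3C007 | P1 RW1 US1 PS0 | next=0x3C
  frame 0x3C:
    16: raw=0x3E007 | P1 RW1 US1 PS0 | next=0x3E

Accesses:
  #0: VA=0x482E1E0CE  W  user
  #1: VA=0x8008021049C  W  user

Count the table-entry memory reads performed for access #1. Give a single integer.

Trace:
#0 VA=0x482E1E0CE (w,user):
  lvl0: tbl 0x2E, slot 0 ⇒ 0x2F007 (P1/RW1/US1/PS0)
  lvl1: tbl 0x2F, slot 18 ⇒ 0x33007 (P1/RW1/US1/PS0)
  lvl2: tbl 0x33, slot 23 ⇒ 0x34007 (P1/RW1/US1/PS0)
  lvl3: tbl 0x34, slot 30 ⇒ 0x35007 (P1/RW1/US1/PS0)
  ✓ 0x350CE  — 4 lookups
#1 VA=0x8008021049C (w,user):
  lvl0: tbl 0x2E, slot 16 ⇒ 0x37007 (P1/RW1/US1/PS0)
  lvl1: tbl 0x37, slot 2 ⇒ 0x38007 (P1/RW1/US1/PS0)
  lvl2: tbl 0x38, slot 1 ⇒ 0x3C007 (P1/RW1/US1/PS0)
  lvl3: tbl 0x3C, slot 16 ⇒ 0x3E007 (P1/RW1/US1/PS0)
  ✓ 0x3E49C  — 4 lookups

Entries read for #1: 4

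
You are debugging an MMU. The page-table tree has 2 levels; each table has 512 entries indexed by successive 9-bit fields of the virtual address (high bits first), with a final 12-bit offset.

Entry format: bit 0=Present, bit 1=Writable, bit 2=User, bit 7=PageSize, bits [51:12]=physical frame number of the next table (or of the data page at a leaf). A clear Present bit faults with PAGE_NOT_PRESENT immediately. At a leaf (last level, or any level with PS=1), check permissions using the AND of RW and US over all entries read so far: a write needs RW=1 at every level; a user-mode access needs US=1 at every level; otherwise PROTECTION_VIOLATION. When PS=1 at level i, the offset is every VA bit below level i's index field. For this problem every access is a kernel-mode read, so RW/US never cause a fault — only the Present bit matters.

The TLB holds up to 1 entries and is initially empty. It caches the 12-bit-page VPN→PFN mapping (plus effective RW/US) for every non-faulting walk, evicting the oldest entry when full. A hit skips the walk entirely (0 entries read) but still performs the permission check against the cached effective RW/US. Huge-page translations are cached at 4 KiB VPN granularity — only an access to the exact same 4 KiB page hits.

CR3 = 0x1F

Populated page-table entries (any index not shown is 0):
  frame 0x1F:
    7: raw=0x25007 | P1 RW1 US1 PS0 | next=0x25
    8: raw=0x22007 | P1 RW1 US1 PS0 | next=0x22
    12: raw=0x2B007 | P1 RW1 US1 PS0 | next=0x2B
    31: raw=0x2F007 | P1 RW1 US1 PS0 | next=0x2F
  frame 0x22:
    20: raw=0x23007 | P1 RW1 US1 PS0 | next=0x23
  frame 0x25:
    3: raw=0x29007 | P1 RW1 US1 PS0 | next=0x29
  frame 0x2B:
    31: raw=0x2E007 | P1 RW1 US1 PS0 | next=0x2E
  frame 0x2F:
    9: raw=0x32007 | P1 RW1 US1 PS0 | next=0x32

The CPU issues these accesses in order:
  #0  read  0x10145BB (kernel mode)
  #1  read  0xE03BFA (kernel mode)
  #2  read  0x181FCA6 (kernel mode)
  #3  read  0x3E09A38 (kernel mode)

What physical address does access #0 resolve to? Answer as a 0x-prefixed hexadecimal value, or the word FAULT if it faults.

Trace:
#0 VA=0x10145BB (r,kernel):
  lvl0: tbl 0x1F, slot 8 ⇒ 0x22007 (P1/RW1/US1/PS0)
  lvl1: tbl 0x22, slot 20 ⇒ 0x23007 (P1/RW1/US1/PS0)
  → PA=0x235BB  (2 entries read)
#1 VA=0xE03BFA (r,kernel):
  lvl0: tbl 0x1F, slot 7 ⇒ 0x25007 (P1/RW1/US1/PS0)
  lvl1: tbl 0x25, slot 3 ⇒ 0x29007 (P1/RW1/US1/PS0)
  → PA=0x29BFA  (2 entries read)
#2 VA=0x181FCA6 (r,kernel):
  lvl0: tbl 0x1F, slot 12 ⇒ 0x2B007 (P1/RW1/US1/PS0)
  lvl1: tbl 0x2B, slot 31 ⇒ 0x2E007 (P1/RW1/US1/PS0)
  → PA=0x2ECA6  (2 entries read)
#3 VA=0x3E09A38 (r,kernel):
  lvl0: tbl 0x1F, slot 31 ⇒ 0x2F007 (P1/RW1/US1/PS0)
  lvl1: tbl 0x2F, slot 9 ⇒ 0x32007 (P1/RW1/US1/PS0)
  → PA=0x32A38  (2 entries read)

Access #0 PA: 0x235BB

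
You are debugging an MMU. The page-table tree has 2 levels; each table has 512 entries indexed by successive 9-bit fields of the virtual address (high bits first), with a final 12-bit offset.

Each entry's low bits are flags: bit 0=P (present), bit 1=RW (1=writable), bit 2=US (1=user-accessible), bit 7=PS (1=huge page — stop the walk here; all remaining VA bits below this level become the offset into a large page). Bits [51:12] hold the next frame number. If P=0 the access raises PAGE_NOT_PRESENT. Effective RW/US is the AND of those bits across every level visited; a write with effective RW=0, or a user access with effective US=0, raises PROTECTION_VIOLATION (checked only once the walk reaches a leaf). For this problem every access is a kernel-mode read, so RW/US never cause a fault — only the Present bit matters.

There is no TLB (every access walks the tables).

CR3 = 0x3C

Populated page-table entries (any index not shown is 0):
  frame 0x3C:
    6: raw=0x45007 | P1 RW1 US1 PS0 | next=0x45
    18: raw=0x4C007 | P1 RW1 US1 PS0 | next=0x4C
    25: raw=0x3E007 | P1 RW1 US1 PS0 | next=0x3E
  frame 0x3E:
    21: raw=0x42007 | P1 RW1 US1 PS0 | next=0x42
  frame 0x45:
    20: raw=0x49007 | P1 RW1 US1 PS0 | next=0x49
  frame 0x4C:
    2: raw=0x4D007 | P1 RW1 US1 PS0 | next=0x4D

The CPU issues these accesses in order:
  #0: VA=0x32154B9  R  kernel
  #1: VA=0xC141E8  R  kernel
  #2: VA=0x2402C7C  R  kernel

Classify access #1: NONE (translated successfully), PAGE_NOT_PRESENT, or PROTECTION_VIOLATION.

Walk each access:
#0 VA=0x32154B9 (r,kernel):
  L0: frame=0x3C idx=25 entry=0x3E007 [P=1 RW=1 US=1 PS=0]
  L1: frame=0x3E idx=21 entry=0x42007 [P=1 RW=1 US=1 PS=0]
  ⇒ phys 0x424B9  [2 reads]
#1 VA=0xC141E8 (r,kernel):
  L0: frame=0x3C idx=6 entry=0x45007 [P=1 RW=1 US=1 PS=0]
  L1: frame=0x45 idx=20 entry=0x49007 [P=1 RW=1 US=1 PS=0]
  ⇒ phys 0x491E8  [2 reads]
#2 VA=0x2402C7C (r,kernel):
  L0: frame=0x3C idx=18 entry=0x4C007 [P=1 RW=1 US=1 PS=0]
  L1: frame=0x4C idx=2 entry=0x4D007 [P=1 RW=1 US=1 PS=0]
  ⇒ phys 0x4DC7C  [2 reads]

Access #1 fault: NONE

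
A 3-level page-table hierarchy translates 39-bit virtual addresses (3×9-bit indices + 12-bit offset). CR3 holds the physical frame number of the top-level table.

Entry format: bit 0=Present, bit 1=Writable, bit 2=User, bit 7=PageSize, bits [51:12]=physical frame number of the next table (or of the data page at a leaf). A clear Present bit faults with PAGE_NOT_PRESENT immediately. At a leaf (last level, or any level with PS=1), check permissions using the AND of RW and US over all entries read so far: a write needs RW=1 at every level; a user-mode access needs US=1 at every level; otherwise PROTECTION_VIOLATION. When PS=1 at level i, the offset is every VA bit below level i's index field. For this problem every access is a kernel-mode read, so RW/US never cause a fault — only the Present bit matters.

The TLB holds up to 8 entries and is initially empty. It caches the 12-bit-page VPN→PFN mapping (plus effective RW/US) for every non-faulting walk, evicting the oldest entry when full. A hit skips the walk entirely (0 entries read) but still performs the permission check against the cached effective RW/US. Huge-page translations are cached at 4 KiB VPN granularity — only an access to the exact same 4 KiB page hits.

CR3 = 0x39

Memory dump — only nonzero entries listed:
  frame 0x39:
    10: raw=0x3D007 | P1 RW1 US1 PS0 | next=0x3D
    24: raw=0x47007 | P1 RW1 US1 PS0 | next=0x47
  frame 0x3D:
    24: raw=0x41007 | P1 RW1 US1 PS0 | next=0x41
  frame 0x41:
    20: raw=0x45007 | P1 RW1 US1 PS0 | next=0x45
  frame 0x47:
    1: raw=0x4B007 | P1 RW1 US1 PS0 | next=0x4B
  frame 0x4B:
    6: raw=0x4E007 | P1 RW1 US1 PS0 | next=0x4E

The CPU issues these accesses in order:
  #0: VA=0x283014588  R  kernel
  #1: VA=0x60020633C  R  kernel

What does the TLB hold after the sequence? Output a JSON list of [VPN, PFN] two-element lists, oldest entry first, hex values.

Walk each access:
#0 VA=0x283014588 (r,kernel):
  [0] read 0x39 idx=10: raw=0x3D007 flags P=1 W=1 U=1 S=0
  [1] read 0x3D idx=24: raw=0x41007 flags P=1 W=1 U=1 S=0
  [2] read 0x41 idx=20: raw=0x45007 flags P=1 W=1 U=1 S=0
  → PA=0x45588  (3 entries read)
#1 VA=0x60020633C (r,kernel):
  [0] read 0x39 idx=24: raw=0x47007 flags P=1 W=1 U=1 S=0
  [1] read 0x47 idx=1: raw=0x4B007 flags P=1 W=1 U=1 S=0
  [2] read 0x4B idx=6: raw=0x4E007 flags P=1 W=1 U=1 S=0
  → PA=0x4E33C  (3 entries read)

TLB: [["0x283014", "0x45"], ["0x600206", "0x4E"]]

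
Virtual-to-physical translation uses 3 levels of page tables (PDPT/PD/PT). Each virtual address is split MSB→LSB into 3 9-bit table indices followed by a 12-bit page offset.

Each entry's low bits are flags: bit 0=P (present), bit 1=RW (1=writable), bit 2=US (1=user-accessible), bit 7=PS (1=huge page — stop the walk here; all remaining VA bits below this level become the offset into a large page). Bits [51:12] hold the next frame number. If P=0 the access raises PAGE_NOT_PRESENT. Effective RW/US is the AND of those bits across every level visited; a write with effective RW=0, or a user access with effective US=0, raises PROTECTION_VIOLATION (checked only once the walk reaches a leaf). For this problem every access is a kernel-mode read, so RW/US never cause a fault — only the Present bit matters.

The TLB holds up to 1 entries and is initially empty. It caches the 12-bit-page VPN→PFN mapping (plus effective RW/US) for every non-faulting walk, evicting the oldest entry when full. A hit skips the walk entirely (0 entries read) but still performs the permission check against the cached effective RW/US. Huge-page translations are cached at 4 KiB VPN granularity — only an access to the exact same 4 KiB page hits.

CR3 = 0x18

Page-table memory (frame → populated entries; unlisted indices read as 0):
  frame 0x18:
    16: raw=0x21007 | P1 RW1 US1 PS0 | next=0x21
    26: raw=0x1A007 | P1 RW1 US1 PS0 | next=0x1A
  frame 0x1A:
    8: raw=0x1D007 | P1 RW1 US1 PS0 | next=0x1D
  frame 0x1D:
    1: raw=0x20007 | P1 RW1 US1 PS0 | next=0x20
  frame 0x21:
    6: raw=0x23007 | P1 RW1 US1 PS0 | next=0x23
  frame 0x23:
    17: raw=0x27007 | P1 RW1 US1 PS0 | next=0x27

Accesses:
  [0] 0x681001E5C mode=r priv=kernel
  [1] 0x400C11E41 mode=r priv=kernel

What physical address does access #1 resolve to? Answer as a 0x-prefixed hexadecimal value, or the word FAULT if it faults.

Trace:
#0 VA=0x681001E5C (r,kernel):
  L0 @0x18[26] → 0x1A007  P=1,RW=1,US=1,PS=0
  L1 @0x1A[8] → 0x1D007  P=1,RW=1,US=1,PS=0
  L2 @0x1D[1] → 0x20007  P=1,RW=1,US=1,PS=0
  ⇒ phys 0x20E5C  [3 reads]
#1 VA=0x400C11E41 (r,kernel):
  L0 @0x18[16] → 0x21007  P=1,RW=1,US=1,PS=0
  L1 @0x21[6] → 0x23007  P=1,RW=1,US=1,PS=0
  L2 @0x23[17] → 0x27007  P=1,RW=1,US=1,PS=0
  ⇒ phys 0x27E41  [3 reads]

Access #1 PA: 0x27E41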